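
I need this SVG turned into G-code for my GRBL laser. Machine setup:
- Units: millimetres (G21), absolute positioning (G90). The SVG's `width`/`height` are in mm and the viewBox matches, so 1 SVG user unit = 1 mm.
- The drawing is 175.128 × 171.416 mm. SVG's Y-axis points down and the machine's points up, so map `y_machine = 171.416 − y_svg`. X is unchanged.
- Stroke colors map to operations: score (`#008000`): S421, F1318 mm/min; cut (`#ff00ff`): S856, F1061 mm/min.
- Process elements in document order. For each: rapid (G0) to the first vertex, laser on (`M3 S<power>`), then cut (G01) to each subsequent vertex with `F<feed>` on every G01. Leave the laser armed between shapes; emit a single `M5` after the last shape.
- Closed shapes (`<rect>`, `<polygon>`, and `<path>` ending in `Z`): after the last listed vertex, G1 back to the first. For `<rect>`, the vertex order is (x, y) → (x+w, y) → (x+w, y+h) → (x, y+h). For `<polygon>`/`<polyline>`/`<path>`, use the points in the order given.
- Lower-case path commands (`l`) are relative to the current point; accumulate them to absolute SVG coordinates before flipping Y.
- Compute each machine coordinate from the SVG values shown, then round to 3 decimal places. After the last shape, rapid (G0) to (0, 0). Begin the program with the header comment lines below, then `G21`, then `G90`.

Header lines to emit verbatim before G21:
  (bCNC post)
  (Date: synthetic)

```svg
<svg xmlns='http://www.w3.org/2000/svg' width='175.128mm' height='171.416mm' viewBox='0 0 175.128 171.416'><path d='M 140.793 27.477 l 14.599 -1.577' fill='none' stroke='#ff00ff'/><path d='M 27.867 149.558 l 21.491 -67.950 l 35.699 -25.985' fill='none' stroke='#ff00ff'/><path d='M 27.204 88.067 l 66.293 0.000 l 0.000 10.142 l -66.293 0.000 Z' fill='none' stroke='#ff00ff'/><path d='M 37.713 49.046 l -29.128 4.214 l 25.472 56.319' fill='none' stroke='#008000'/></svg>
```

Since the viewBox matches the mm dimensions, user units are millimetres directly. The only transform is the Y-flip y_m = 171.416 − y_svg.

Shape 1 is a line segment drawn with `<path>`. Its stroke #ff00ff means cut at S856, F1061. After flipping Y the toolpath is (140.793,143.939) → (155.392,145.516).

Shape 2 is a open polyline drawn with `<path>`. Its stroke #ff00ff means cut at S856, F1061. After flipping Y the toolpath is (27.867,21.858) → (49.358,89.808) → (85.057,115.793).

Shape 3 is a rectangle drawn with `<path>`. Its stroke #ff00ff means cut at S856, F1061. After flipping Y the toolpath is (27.204,83.349) → (93.497,83.349) → (93.497,73.207) → (27.204,73.207) → (27.204,83.349), returning to the start.

Shape 4 is a open polyline drawn with `<path>`. Its stroke #008000 means score at S421, F1318. After flipping Y the toolpath is (37.713,122.370) → (8.585,118.156) → (34.057,61.837).

(bCNC post)
(Date: synthetic)
G21
G90
G0 X140.793 Y143.939
M3 S856
G01 X155.392 Y145.516 F1061
G0 X27.867 Y21.858
M3 S856
G01 X49.358 Y89.808 F1061
G01 X85.057 Y115.793 F1061
G0 X27.204 Y83.349
M3 S856
G01 X93.497 Y83.349 F1061
G01 X93.497 Y73.207 F1061
G01 X27.204 Y73.207 F1061
G01 X27.204 Y83.349 F1061
G0 X37.713 Y122.370
M3 S421
G01 X8.585 Y118.156 F1318
G01 X34.057 Y61.837 F1318
M5
G0 X0.000 Y0.000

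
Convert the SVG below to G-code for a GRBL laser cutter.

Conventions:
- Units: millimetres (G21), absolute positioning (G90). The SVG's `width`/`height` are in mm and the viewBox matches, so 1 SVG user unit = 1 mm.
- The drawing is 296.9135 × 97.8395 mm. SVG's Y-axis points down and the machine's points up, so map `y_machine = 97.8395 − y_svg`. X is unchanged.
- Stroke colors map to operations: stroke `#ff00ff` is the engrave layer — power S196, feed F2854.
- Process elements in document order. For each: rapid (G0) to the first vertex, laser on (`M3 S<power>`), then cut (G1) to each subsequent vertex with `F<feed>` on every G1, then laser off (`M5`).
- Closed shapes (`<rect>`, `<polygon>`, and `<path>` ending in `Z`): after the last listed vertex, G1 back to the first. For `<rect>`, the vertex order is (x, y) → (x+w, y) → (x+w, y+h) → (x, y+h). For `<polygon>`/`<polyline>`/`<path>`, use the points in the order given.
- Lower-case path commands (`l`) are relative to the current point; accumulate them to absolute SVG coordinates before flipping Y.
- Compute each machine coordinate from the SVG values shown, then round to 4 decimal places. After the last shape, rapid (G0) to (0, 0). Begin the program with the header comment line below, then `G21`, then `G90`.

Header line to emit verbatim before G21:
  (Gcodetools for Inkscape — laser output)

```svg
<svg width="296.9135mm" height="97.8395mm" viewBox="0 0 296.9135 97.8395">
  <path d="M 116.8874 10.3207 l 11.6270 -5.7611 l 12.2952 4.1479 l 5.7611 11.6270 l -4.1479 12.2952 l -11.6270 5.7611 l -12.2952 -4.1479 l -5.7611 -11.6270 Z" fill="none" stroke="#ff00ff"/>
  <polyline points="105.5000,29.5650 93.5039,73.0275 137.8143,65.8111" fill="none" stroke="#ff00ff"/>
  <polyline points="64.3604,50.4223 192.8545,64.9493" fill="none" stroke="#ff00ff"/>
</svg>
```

(Gcodetools for Inkscape — laser output)
G21
G90
G0 X116.8874 Y87.5188
M3 S196
G1 X128.5144 Y93.2799 F2854
G1 X140.8096 Y89.1320 F2854
G1 X146.5707 Y77.5050 F2854
G1 X142.4228 Y65.2098 F2854
G1 X130.7958 Y59.4487 F2854
G1 X118.5006 Y63.5966 F2854
G1 X112.7395 Y75.2236 F2854
G1 X116.8874 Y87.5188 F2854
M5
G0 X105.5000 Y68.2745
M3 S196
G1 X93.5039 Y24.8120 F2854
G1 X137.8143 Y32.0284 F2854
M5
G0 X64.3604 Y47.4172
M3 S196
G1 X192.8545 Y32.8902 F2854
M5
G0 X0.0000 Y0.0000

1 u = 1 mm; y_m = 97.8395 − y.

[1] `<path>` regular polygon, #ff00ff→engrave S196 F2854: (116.8874,87.5188) → (128.5144,93.2799) → (140.8096,89.1320) → (146.5707,77.5050) → (142.4228,65.2098) → (130.7958,59.4487) → (118.5006,63.5966) → (112.7395,75.2236) → (116.8874,87.5188) (closed)

[2] `<polyline>` open polyline, #ff00ff→engrave S196 F2854: (105.5000,68.2745) → (93.5039,24.8120) → (137.8143,32.0284)

[3] `<polyline>` line segment, #ff00ff→engrave S196 F2854: (64.3604,47.4172) → (192.8545,32.8902)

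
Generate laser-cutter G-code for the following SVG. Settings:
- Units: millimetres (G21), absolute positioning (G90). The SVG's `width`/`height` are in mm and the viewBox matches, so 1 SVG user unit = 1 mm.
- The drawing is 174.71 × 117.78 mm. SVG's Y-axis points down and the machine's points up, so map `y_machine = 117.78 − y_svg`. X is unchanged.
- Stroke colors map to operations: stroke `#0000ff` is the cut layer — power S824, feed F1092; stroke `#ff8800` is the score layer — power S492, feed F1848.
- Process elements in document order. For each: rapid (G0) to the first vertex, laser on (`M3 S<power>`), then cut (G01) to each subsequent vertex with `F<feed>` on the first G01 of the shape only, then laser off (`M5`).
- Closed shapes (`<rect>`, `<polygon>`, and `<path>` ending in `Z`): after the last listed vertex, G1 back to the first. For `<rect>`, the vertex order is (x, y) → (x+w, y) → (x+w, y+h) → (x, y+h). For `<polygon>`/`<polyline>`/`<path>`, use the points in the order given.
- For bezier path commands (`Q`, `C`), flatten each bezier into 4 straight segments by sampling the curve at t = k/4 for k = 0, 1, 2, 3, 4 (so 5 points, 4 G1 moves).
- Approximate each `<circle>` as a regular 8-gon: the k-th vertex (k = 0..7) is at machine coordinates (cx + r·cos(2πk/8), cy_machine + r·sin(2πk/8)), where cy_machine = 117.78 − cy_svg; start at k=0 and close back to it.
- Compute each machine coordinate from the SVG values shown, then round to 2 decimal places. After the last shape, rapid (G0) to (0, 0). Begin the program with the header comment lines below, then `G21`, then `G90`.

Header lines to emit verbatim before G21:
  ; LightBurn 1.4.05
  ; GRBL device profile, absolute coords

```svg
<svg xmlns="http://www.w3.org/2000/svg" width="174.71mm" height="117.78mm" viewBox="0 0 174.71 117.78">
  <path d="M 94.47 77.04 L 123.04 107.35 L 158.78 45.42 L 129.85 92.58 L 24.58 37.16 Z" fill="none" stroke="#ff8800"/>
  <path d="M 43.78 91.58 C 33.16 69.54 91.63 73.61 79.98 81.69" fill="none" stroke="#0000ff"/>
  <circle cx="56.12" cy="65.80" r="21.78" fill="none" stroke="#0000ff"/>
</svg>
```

1 u = 1 mm; y_m = 117.78 − y.

[1] `<path>` closed polygon, #ff8800→score S492 F1848: (94.47,40.74) → (123.04,10.43) → (158.78,72.36) → (129.85,25.20) → (24.58,80.62) → (94.47,40.74) (closed)

[2] `<path>` cubic bezier, #0000ff→cut S824 F1092: (43.78,26.20) → (46.59,38.18) → (62.27,42.44) → (77.75,41.05) → (79.98,36.09)

[3] `<circle>` circle, #0000ff→cut S824 F1092: (77.90,51.98) → (71.52,67.38) → (56.12,73.76) → (40.72,67.38) → (34.34,51.98) → (40.72,36.58) → (56.12,30.20) → (71.52,36.58) → (77.90,51.98) (closed)

; LightBurn 1.4.05
; GRBL device profile, absolute coords
G21
G90
G0 X94.47 Y40.74
M3 S492
G01 X123.04 Y10.43 F1848
G01 X158.78 Y72.36
G01 X129.85 Y25.20
G01 X24.58 Y80.62
G01 X94.47 Y40.74
M5
G0 X43.78 Y26.20
M3 S824
G01 X46.59 Y38.18 F1092
G01 X62.27 Y42.44
G01 X77.75 Y41.05
G01 X79.98 Y36.09
M5
G0 X77.90 Y51.98
M3 S824
G01 X71.52 Y67.38 F1092
G01 X56.12 Y73.76
G01 X40.72 Y67.38
G01 X34.34 Y51.98
G01 X40.72 Y36.58
G01 X56.12 Y30.20
G01 X71.52 Y36.58
G01 X77.90 Y51.98
M5
G0 X0.00 Y0.00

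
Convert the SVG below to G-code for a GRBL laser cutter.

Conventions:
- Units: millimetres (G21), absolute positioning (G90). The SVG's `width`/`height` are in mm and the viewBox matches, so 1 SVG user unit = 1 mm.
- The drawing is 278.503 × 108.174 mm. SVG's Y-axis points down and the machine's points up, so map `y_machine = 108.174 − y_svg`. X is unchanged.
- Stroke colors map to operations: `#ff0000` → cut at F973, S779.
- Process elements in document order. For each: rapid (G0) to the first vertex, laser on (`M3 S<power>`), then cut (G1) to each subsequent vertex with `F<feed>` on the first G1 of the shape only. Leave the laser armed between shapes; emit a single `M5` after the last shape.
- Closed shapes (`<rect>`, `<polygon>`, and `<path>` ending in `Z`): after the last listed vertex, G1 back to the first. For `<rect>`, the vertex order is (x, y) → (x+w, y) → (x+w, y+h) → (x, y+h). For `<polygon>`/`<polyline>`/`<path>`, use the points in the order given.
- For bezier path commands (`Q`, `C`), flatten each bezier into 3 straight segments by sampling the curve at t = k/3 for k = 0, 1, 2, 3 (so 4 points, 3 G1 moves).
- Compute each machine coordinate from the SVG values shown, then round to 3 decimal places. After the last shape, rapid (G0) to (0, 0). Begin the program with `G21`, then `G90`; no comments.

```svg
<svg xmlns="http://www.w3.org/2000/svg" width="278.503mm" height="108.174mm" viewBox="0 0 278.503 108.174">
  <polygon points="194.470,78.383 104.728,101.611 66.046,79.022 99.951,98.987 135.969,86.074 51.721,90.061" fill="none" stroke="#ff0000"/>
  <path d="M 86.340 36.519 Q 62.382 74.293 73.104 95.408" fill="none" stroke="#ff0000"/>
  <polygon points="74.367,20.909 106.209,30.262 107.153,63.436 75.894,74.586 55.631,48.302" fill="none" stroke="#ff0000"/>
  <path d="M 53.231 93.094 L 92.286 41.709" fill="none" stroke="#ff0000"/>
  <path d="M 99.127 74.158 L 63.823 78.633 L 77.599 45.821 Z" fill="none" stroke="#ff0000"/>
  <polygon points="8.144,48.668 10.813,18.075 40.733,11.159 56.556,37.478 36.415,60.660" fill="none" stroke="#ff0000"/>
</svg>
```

G21
G90
G0 X194.470 Y29.791
M3 S779
G1 X104.728 Y6.563 F973
G1 X66.046 Y29.152
G1 X99.951 Y9.187
G1 X135.969 Y22.100
G1 X51.721 Y18.113
G1 X194.470 Y29.791
G0 X86.340 Y71.655
M3 S779
G1 X74.221 Y48.323 F973
G1 X69.809 Y28.694
G1 X73.104 Y12.766
G0 X74.367 Y87.265
M3 S779
G1 X106.209 Y77.912 F973
G1 X107.153 Y44.738
G1 X75.894 Y33.588
G1 X55.631 Y59.872
G1 X74.367 Y87.265
G0 X53.231 Y15.080
M3 S779
G1 X92.286 Y66.465 F973
G0 X99.127 Y34.016
M3 S779
G1 X63.823 Y29.541 F973
G1 X77.599 Y62.353
G1 X99.127 Y34.016
G0 X8.144 Y59.506
M3 S779
G1 X10.813 Y90.099 F973
G1 X40.733 Y97.015
G1 X56.556 Y70.696
G1 X36.415 Y47.514
G1 X8.144 Y59.506
M5
G0 X0.000 Y0.000

1 u = 1 mm; y_m = 108.174 − y.

[1] `<polygon>` closed polygon, #ff0000→cut S779 F973: (194.470,29.791) → (104.728,6.563) → (66.046,29.152) → (99.951,9.187) → (135.969,22.100) → (51.721,18.113) → (194.470,29.791) (closed)

[2] `<path>` quadratic bezier, #ff0000→cut S779 F973: (86.340,71.655) → (74.221,48.323) → (69.809,28.694) → (73.104,12.766)

[3] `<polygon>` regular polygon, #ff0000→cut S779 F973: (74.367,87.265) → (106.209,77.912) → (107.153,44.738) → (75.894,33.588) → (55.631,59.872) → (74.367,87.265) (closed)

[4] `<path>` line segment, #ff0000→cut S779 F973: (53.231,15.080) → (92.286,66.465)

[5] `<path>` regular polygon, #ff0000→cut S779 F973: (99.127,34.016) → (63.823,29.541) → (77.599,62.353) → (99.127,34.016) (closed)

[6] `<polygon>` regular polygon, #ff0000→cut S779 F973: (8.144,59.506) → (10.813,90.099) → (40.733,97.015) → (56.556,70.696) → (36.415,47.514) → (8.144,59.506) (closed)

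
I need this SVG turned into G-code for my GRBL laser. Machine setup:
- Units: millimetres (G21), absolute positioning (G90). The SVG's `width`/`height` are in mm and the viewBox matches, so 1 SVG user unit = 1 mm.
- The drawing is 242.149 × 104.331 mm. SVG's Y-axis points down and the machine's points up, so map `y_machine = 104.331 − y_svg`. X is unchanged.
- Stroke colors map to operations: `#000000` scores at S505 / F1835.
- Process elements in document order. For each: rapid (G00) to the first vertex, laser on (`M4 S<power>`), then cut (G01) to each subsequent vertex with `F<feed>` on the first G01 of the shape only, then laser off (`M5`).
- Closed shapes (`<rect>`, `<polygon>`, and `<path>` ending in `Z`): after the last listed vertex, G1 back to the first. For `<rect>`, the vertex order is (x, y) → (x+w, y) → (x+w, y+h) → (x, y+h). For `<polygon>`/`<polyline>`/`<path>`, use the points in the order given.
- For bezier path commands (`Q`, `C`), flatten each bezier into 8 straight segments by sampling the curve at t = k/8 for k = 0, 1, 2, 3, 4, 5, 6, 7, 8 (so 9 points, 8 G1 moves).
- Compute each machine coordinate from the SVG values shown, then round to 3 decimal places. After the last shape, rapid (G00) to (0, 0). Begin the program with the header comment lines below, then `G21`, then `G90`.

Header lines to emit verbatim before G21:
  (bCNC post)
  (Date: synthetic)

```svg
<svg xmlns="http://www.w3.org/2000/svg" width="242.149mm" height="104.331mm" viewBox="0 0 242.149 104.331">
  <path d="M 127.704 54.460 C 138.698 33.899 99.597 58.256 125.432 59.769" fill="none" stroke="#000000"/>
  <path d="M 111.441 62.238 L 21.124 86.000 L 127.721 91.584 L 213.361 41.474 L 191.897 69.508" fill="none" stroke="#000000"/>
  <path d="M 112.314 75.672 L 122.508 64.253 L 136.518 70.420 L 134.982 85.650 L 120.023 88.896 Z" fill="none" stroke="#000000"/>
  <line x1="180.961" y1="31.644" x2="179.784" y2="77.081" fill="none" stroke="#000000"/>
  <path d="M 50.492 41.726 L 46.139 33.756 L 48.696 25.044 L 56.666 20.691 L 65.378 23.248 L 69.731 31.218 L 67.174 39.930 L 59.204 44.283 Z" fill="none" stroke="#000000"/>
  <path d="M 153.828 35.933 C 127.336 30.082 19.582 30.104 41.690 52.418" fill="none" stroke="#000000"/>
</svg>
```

1 u = 1 mm; y_m = 104.331 − y.

[1] `<path>` cubic bezier, #000000→score S505 F1835: (127.704,49.871) → (129.703,55.608) → (128.354,57.928) → (125.005,57.626) → (121.003,55.494) → (117.696,52.328) → (116.434,48.921) → (118.563,46.068) → (125.432,44.562)

[2] `<path>` open polyline, #000000→score S505 F1835: (111.441,42.093) → (21.124,18.331) → (127.721,12.747) → (213.361,62.857) → (191.897,34.823)

[3] `<path>` regular polygon, #000000→score S505 F1835: (112.314,28.659) → (122.508,40.078) → (136.518,33.911) → (134.982,18.681) → (120.023,15.435) → (112.314,28.659) (closed)

[4] `<line>` line segment, #000000→score S505 F1835: (180.961,72.687) → (179.784,27.250)

[5] `<path>` regular polygon, #000000→score S505 F1835: (50.492,62.605) → (46.139,70.575) → (48.696,79.287) → (56.666,83.640) → (65.378,81.083) → (69.731,73.113) → (67.174,64.401) → (59.204,60.048) → (50.492,62.605) (closed)

[6] `<path>` cubic bezier, #000000→score S505 F1835: (153.828,68.398) → (140.497,70.285) → (122.021,71.429) → (100.876,71.637) → (79.534,70.717) → (60.471,68.478) → (46.159,64.725) → (39.074,59.268) → (41.690,51.913)

(bCNC post)
(Date: synthetic)
G21
G90
G00 X127.704 Y49.871
M4 S505
G01 X129.703 Y55.608 F1835
G01 X128.354 Y57.928
G01 X125.005 Y57.626
G01 X121.003 Y55.494
G01 X117.696 Y52.328
G01 X116.434 Y48.921
G01 X118.563 Y46.068
G01 X125.432 Y44.562
M5
G00 X111.441 Y42.093
M4 S505
G01 X21.124 Y18.331 F1835
G01 X127.721 Y12.747
G01 X213.361 Y62.857
G01 X191.897 Y34.823
M5
G00 X112.314 Y28.659
M4 S505
G01 X122.508 Y40.078 F1835
G01 X136.518 Y33.911
G01 X134.982 Y18.681
G01 X120.023 Y15.435
G01 X112.314 Y28.659
M5
G00 X180.961 Y72.687
M4 S505
G01 X179.784 Y27.250 F1835
M5
G00 X50.492 Y62.605
M4 S505
G01 X46.139 Y70.575 F1835
G01 X48.696 Y79.287
G01 X56.666 Y83.640
G01 X65.378 Y81.083
G01 X69.731 Y73.113
G01 X67.174 Y64.401
G01 X59.204 Y60.048
G01 X50.492 Y62.605
M5
G00 X153.828 Y68.398
M4 S505
G01 X140.497 Y70.285 F1835
G01 X122.021 Y71.429
G01 X100.876 Y71.637
G01 X79.534 Y70.717
G01 X60.471 Y68.478
G01 X46.159 Y64.725
G01 X39.074 Y59.268
G01 X41.690 Y51.913
M5
G00 X0.000 Y0.000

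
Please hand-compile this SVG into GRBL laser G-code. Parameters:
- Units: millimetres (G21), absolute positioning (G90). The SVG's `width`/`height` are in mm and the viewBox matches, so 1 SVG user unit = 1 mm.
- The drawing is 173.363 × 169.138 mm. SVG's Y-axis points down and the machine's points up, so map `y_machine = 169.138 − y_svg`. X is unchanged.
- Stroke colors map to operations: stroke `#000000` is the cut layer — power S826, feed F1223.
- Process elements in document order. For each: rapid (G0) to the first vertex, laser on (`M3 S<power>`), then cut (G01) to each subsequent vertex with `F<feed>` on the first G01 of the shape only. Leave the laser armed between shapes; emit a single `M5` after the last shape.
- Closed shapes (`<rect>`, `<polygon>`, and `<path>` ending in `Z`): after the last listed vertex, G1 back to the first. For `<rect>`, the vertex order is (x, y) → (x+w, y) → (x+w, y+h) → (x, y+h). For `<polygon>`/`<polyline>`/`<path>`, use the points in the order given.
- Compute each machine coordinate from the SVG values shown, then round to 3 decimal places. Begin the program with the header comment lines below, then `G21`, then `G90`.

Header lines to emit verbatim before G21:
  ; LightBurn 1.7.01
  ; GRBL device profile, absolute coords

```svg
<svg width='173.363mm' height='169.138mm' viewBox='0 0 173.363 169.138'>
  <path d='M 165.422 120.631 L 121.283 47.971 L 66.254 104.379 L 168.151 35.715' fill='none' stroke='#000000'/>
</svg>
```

1 u = 1 mm; y_m = 169.138 − y.

[1] `<path>` open polyline, #000000→cut S826 F1223: (165.422,48.507) → (121.283,121.167) → (66.254,64.759) → (168.151,133.423)

; LightBurn 1.7.01
; GRBL device profile, absolute coords
G21
G90
G0 X165.422 Y48.507
M3 S826
G01 X121.283 Y121.167 F1223
G01 X66.254 Y64.759
G01 X168.151 Y133.423
M5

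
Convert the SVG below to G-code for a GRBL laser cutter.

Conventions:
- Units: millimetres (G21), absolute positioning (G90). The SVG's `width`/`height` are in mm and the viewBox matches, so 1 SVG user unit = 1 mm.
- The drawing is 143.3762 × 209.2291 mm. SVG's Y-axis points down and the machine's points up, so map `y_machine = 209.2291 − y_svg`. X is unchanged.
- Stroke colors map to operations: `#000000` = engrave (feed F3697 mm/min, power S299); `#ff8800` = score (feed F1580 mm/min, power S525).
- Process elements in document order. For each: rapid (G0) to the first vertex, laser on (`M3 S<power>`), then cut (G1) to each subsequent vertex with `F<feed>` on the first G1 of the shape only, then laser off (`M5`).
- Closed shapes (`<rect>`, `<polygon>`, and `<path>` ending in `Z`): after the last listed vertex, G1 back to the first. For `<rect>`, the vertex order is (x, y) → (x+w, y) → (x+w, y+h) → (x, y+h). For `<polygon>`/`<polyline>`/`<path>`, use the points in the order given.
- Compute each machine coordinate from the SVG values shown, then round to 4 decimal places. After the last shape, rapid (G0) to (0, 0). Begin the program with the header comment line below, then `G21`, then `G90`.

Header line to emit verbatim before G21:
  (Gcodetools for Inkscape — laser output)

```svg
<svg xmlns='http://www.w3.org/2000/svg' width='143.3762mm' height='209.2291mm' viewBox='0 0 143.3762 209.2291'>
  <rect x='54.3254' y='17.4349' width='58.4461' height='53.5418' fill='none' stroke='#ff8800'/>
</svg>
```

(Gcodetools for Inkscape — laser output)
G21
G90
G0 X54.3254 Y191.7942
M3 S525
G1 X112.7715 Y191.7942 F1580
G1 X112.7715 Y138.2524
G1 X54.3254 Y138.2524
G1 X54.3254 Y191.7942
M5
G0 X0.0000 Y0.0000

Since the viewBox matches the mm dimensions, user units are millimetres directly. The only transform is the Y-flip y_m = 209.2291 − y_svg.

Shape 1 is a rectangle drawn with `<rect>`. Its stroke #ff8800 means score at S525, F1580. After flipping Y the toolpath is (54.3254,191.7942) → (112.7715,191.7942) → (112.7715,138.2524) → (54.3254,138.2524) → (54.3254,191.7942), returning to the start.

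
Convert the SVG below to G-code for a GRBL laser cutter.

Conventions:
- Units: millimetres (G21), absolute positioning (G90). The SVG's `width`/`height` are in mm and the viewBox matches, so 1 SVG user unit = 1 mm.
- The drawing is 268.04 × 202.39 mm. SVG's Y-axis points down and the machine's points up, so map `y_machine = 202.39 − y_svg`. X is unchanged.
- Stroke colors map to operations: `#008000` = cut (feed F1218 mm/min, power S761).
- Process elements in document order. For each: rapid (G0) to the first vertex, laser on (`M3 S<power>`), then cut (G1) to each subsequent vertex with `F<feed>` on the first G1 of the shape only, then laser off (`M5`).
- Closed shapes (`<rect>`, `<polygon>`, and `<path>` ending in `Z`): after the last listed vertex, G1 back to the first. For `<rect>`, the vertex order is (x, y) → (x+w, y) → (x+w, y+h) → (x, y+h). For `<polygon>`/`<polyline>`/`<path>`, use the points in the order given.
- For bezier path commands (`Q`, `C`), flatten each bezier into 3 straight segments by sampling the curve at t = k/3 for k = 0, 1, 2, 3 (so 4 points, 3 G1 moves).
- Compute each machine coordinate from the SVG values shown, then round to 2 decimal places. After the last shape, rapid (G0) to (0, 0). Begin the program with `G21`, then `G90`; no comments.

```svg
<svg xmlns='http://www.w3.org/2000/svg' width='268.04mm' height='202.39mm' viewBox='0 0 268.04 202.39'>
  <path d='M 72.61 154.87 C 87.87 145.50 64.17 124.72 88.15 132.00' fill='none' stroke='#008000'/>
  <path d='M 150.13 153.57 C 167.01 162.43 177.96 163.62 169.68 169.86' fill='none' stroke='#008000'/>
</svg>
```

G21
G90
G0 X72.61 Y47.52
M3 S761
G1 X78.09 Y59.23 F1218
G1 X76.85 Y69.78
G1 X88.15 Y70.39
M5
G0 X150.13 Y48.82
M3 S761
G1 X164.54 Y42.05 F1218
G1 X172.04 Y37.56
G1 X169.68 Y32.53
M5
G0 X0.00 Y0.00

viewBox `0 0 268.04 202.39` with mm width/height → 1 unit = 1 mm. Flip: y_m = 202.39 − y_svg.

**Shape 1** — `<path>` cubic bezier, stroke `#008000` → cut (S761, F1218). Control points (SVG): P0=(72.61,154.87), P1=(87.87,145.50), P2=(64.17,124.72), P3=(88.15,132.00); sampled at t=k/3. Machine vertices: (72.61,47.52) → (78.09,59.23) → (76.85,69.78) → (88.15,70.39). Open path.

**Shape 2** — `<path>` cubic bezier, stroke `#008000` → cut (S761, F1218). Control points (SVG): P0=(150.13,153.57), P1=(167.01,162.43), P2=(177.96,163.62), P3=(169.68,169.86); sampled at t=k/3. Machine vertices: (150.13,48.82) → (164.54,42.05) → (172.04,37.56) → (169.68,32.53). Open path.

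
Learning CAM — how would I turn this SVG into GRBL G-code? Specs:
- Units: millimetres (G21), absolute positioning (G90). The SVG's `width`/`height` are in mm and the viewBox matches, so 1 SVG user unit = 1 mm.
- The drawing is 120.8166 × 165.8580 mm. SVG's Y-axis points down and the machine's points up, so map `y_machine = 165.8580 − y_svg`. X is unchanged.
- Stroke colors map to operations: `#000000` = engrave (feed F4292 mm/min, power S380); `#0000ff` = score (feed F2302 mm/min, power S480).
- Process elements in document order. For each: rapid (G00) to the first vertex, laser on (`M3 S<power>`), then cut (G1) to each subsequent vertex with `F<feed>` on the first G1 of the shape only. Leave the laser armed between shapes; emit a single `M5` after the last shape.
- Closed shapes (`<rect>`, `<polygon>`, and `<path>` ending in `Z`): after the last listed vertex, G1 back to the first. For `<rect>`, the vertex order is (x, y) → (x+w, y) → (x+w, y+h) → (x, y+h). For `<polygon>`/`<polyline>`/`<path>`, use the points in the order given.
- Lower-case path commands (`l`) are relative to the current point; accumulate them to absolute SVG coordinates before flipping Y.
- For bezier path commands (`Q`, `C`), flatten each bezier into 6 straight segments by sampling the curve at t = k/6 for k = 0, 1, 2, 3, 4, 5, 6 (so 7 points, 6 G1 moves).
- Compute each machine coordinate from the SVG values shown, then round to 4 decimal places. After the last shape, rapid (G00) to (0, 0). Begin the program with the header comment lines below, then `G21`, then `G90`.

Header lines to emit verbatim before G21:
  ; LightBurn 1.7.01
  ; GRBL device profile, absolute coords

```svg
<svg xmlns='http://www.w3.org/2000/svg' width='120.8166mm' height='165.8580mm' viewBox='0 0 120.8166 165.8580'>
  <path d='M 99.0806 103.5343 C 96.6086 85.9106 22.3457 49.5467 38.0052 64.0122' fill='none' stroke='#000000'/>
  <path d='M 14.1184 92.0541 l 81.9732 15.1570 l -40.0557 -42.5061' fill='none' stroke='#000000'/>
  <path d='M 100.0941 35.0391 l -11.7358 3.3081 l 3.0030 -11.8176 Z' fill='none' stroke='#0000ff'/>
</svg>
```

1 u = 1 mm; y_m = 165.8580 − y.

[1] `<path>` cubic bezier, #000000→engrave S380 F4292: (99.0806,62.3237) → (92.6107,72.3752) → (78.6677,83.6175) → (61.7436,94.1182) → (46.3305,101.9448) → (36.9203,105.1648) → (38.0052,101.8458)

[2] `<path>` open polyline, #000000→engrave S380 F4292: (14.1184,73.8039) → (96.0916,58.6469) → (56.0359,101.1530)

[3] `<path>` regular polygon, #0000ff→score S480 F2302: (100.0941,130.8189) → (88.3583,127.5108) → (91.3613,139.3284) → (100.0941,130.8189) (closed)

; LightBurn 1.7.01
; GRBL device profile, absolute coords
G21
G90
G00 X99.0806 Y62.3237
M3 S380
G1 X92.6107 Y72.3752 F4292
G1 X78.6677 Y83.6175
G1 X61.7436 Y94.1182
G1 X46.3305 Y101.9448
G1 X36.9203 Y105.1648
G1 X38.0052 Y101.8458
G00 X14.1184 Y73.8039
M3 S380
G1 X96.0916 Y58.6469 F4292
G1 X56.0359 Y101.1530
G00 X100.0941 Y130.8189
M3 S480
G1 X88.3583 Y127.5108 F2302
G1 X91.3613 Y139.3284
G1 X100.0941 Y130.8189
M5
G00 X0.0000 Y0.0000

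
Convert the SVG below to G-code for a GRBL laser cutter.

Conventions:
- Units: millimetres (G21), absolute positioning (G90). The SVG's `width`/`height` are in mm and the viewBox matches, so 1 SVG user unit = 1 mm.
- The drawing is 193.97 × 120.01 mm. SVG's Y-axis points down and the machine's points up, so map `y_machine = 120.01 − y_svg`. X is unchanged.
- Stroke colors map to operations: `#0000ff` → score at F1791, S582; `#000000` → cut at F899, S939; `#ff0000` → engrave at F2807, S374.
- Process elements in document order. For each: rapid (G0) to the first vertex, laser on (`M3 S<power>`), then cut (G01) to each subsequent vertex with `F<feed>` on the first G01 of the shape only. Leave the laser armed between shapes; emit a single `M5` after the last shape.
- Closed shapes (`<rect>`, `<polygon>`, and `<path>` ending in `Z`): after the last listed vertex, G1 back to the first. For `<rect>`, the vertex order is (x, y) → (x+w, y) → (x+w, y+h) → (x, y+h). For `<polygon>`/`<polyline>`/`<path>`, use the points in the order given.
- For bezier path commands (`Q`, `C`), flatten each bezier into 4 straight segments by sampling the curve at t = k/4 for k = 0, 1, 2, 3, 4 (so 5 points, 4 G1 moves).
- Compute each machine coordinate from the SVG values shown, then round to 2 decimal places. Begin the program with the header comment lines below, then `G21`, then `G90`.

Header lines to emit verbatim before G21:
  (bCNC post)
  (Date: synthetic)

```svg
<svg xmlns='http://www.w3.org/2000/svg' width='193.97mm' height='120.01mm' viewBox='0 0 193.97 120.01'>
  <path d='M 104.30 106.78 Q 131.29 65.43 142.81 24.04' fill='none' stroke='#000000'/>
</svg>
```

(bCNC post)
(Date: synthetic)
G21
G90
G0 X104.30 Y13.23
M3 S939
G01 X116.83 Y33.91 F899
G01 X127.42 Y54.59
G01 X136.08 Y75.28
G01 X142.81 Y95.97
M5

viewBox `0 0 193.97 120.01` with mm width/height → 1 unit = 1 mm. Flip: y_m = 120.01 − y_svg.

**Shape 1** — `<path>` quadratic bezier, stroke `#000000` → cut (S939, F899). Control points (SVG): P0=(104.30,106.78), P1=(131.29,65.43), P2=(142.81,24.04); sampled at t=k/4. Machine vertices: (104.30,13.23) → (116.83,33.91) → (127.42,54.59) → (136.08,75.28) → (142.81,95.97). Open path.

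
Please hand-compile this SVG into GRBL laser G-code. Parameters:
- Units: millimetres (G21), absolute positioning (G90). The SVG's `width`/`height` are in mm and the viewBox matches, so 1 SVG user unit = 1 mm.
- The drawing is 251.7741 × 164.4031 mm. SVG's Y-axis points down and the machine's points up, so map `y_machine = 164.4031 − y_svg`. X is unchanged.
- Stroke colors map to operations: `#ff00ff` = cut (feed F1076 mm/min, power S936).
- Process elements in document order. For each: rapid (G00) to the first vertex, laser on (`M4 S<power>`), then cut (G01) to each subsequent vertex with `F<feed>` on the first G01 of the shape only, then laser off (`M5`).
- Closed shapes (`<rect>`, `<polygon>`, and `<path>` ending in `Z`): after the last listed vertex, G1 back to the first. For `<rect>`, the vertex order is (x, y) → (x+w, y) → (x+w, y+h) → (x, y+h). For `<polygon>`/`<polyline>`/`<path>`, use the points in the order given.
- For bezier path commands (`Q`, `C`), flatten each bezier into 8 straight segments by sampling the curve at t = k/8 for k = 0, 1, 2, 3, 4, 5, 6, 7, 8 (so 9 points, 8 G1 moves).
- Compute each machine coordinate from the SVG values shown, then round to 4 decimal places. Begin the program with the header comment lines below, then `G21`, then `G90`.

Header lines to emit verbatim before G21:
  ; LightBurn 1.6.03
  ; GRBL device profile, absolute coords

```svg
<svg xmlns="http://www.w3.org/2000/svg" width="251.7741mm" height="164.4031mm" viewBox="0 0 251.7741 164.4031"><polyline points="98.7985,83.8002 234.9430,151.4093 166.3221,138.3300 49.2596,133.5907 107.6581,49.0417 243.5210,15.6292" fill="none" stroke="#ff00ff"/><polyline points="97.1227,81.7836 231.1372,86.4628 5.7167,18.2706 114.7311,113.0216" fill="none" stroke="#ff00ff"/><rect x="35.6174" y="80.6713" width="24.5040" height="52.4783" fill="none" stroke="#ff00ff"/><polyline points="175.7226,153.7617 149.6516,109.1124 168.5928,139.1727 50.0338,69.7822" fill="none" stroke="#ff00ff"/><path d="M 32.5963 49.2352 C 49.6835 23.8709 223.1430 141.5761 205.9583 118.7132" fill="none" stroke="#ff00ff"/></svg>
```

; LightBurn 1.6.03
; GRBL device profile, absolute coords
G21
G90
G00 X98.7985 Y80.6029
M4 S936
G01 X234.9430 Y12.9938 F1076
G01 X166.3221 Y26.0731
G01 X49.2596 Y30.8124
G01 X107.6581 Y115.3614
G01 X243.5210 Y148.7739
M5
G00 X97.1227 Y82.6195
M4 S936
G01 X231.1372 Y77.9403 F1076
G01 X5.7167 Y146.1325
G01 X114.7311 Y51.3815
M5
G00 X35.6174 Y83.7318
M4 S936
G01 X60.1214 Y83.7318 F1076
G01 X60.1214 Y31.2535
G01 X35.6174 Y31.2535
G01 X35.6174 Y83.7318
M5
G00 X175.7226 Y10.6414
M4 S936
G01 X149.6516 Y55.2907 F1076
G01 X168.5928 Y25.2304
G01 X50.0338 Y94.6209
M5
G00 X32.5963 Y115.1679
M4 S936
G01 X45.6562 Y118.5271 F1076
G01 X69.3094 Y111.7974
G01 X99.4893 Y98.3027
G01 X132.1293 Y81.3669
G01 X163.1628 Y64.3139
G01 X188.5232 Y50.4674
G01 X204.1439 Y43.1515
G01 X205.9583 Y45.6899
M5

Since the viewBox matches the mm dimensions, user units are millimetres directly. The only transform is the Y-flip y_m = 164.4031 − y_svg.

Shape 1 is a open polyline drawn with `<polyline>`. Its stroke #ff00ff means cut at S936, F1076. After flipping Y the toolpath is (98.7985,80.6029) → (234.9430,12.9938) → (166.3221,26.0731) → (49.2596,30.8124) → (107.6581,115.3614) → (243.5210,148.7739).

Shape 2 is a open polyline drawn with `<polyline>`. Its stroke #ff00ff means cut at S936, F1076. After flipping Y the toolpath is (97.1227,82.6195) → (231.1372,77.9403) → (5.7167,146.1325) → (114.7311,51.3815).

Shape 3 is a rectangle drawn with `<rect>`. Its stroke #ff00ff means cut at S936, F1076. After flipping Y the toolpath is (35.6174,83.7318) → (60.1214,83.7318) → (60.1214,31.2535) → (35.6174,31.2535) → (35.6174,83.7318), returning to the start.

Shape 4 is a open polyline drawn with `<polyline>`. Its stroke #ff00ff means cut at S936, F1076. After flipping Y the toolpath is (175.7226,10.6414) → (149.6516,55.2907) → (168.5928,25.2304) → (50.0338,94.6209).

Shape 5 is a cubic bezier drawn with `<path>`. Its stroke #ff00ff means cut at S936, F1076. After flipping Y the toolpath is (32.5963,115.1679) → (45.6562,118.5271) → (69.3094,111.7974) → (99.4893,98.3027) → (132.1293,81.3669) → (163.1628,64.3139) → (188.5232,50.4674) → (204.1439,43.1515) → (205.9583,45.6899).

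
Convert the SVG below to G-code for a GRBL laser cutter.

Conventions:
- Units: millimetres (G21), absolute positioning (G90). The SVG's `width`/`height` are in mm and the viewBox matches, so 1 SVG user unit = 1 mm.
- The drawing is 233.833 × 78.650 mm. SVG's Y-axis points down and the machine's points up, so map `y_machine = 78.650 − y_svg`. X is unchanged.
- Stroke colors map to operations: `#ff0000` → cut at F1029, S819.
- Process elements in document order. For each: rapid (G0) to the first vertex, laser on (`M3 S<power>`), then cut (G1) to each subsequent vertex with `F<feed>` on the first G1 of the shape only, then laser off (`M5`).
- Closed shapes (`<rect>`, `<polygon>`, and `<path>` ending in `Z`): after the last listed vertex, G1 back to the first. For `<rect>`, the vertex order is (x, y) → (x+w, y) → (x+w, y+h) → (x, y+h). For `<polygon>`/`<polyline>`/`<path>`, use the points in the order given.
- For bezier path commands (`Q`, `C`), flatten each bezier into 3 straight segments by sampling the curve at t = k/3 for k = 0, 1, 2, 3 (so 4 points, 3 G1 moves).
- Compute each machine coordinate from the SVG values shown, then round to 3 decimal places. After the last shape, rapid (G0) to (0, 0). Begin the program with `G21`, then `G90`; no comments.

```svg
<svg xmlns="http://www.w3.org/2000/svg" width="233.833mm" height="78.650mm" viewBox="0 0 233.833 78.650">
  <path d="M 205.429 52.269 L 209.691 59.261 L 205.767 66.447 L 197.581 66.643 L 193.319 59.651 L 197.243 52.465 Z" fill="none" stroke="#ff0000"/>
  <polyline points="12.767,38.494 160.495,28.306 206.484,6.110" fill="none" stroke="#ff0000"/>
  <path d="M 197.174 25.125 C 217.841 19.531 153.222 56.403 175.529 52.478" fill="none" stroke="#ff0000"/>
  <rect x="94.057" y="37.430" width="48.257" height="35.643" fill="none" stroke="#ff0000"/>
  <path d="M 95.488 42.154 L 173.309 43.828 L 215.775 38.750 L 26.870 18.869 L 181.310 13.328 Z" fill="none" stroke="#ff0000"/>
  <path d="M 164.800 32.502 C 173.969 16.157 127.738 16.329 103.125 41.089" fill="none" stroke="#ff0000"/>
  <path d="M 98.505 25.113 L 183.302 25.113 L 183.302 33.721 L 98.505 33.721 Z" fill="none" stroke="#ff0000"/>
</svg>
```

G21
G90
G0 X205.429 Y26.381
M3 S819
G1 X209.691 Y19.389 F1029
G1 X205.767 Y12.203
G1 X197.581 Y12.007
G1 X193.319 Y18.999
G1 X197.243 Y26.185
G1 X205.429 Y26.381
M5
G0 X12.767 Y40.156
M3 S819
G1 X160.495 Y50.344 F1029
G1 X206.484 Y72.540
M5
G0 X197.174 Y53.525
M3 S819
G1 X195.791 Y48.047 F1029
G1 X175.819 Y32.762
G1 X175.529 Y26.172
M5
G0 X94.057 Y41.220
M3 S819
G1 X142.314 Y41.220 F1029
G1 X142.314 Y5.577
G1 X94.057 Y5.577
G1 X94.057 Y41.220
M5
G0 X95.488 Y36.496
M3 S819
G1 X173.309 Y34.822 F1029
G1 X215.775 Y39.900
G1 X26.870 Y59.781
G1 X181.310 Y65.322
G1 X95.488 Y36.496
M5
G0 X164.800 Y46.148
M3 S819
G1 X158.355 Y56.688 F1029
G1 X132.091 Y54.424
G1 X103.125 Y37.561
M5
G0 X98.505 Y53.537
M3 S819
G1 X183.302 Y53.537 F1029
G1 X183.302 Y44.929
G1 X98.505 Y44.929
G1 X98.505 Y53.537
M5
G0 X0.000 Y0.000

1 u = 1 mm; y_m = 78.650 − y.

[1] `<path>` regular polygon, #ff0000→cut S819 F1029: (205.429,26.381) → (209.691,19.389) → (205.767,12.203) → (197.581,12.007) → (193.319,18.999) → (197.243,26.185) → (205.429,26.381) (closed)

[2] `<polyline>` open polyline, #ff0000→cut S819 F1029: (12.767,40.156) → (160.495,50.344) → (206.484,72.540)

[3] `<path>` cubic bezier, #ff0000→cut S819 F1029: (197.174,53.525) → (195.791,48.047) → (175.819,32.762) → (175.529,26.172)

[4] `<rect>` rectangle, #ff0000→cut S819 F1029: (94.057,41.220) → (142.314,41.220) → (142.314,5.577) → (94.057,5.577) → (94.057,41.220) (closed)

[5] `<path>` closed polygon, #ff0000→cut S819 F1029: (95.488,36.496) → (173.309,34.822) → (215.775,39.900) → (26.870,59.781) → (181.310,65.322) → (95.488,36.496) (closed)

[6] `<path>` cubic bezier, #ff0000→cut S819 F1029: (164.800,46.148) → (158.355,56.688) → (132.091,54.424) → (103.125,37.561)

[7] `<path>` rectangle, #ff0000→cut S819 F1029: (98.505,53.537) → (183.302,53.537) → (183.302,44.929) → (98.505,44.929) → (98.505,53.537) (closed)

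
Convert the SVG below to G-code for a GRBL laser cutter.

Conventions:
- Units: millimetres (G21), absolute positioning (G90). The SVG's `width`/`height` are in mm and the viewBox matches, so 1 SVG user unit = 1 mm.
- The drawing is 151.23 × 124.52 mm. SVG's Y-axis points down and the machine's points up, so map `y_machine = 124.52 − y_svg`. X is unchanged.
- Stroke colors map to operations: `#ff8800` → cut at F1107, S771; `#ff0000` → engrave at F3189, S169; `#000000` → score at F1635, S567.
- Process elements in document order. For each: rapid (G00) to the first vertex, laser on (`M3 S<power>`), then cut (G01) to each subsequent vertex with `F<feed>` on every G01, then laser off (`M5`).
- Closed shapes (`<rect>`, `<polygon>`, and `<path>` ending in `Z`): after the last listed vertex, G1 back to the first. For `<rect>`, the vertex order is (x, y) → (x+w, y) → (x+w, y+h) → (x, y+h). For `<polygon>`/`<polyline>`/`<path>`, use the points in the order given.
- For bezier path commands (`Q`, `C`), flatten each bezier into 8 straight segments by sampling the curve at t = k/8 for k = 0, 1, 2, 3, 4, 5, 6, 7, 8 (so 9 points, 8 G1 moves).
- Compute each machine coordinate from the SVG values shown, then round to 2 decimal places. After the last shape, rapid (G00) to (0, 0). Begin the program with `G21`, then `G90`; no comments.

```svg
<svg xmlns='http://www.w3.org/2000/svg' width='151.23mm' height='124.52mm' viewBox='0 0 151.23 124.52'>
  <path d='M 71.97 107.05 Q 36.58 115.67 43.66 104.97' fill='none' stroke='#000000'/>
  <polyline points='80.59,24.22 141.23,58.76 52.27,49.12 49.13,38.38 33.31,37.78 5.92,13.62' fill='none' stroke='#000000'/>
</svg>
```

G21
G90
G00 X71.97 Y17.47
M3 S567
G01 X63.79 Y15.62 F1635
G01 X56.93 Y14.37 F1635
G01 X51.40 Y13.72 F1635
G01 X47.20 Y13.68 F1635
G01 X44.32 Y14.24 F1635
G01 X42.77 Y15.41 F1635
G01 X42.55 Y17.18 F1635
G01 X43.66 Y19.55 F1635
M5
G00 X80.59 Y100.30
M3 S567
G01 X141.23 Y65.76 F1635
G01 X52.27 Y75.40 F1635
G01 X49.13 Y86.14 F1635
G01 X33.31 Y86.74 F1635
G01 X5.92 Y110.90 F1635
M5
G00 X0.00 Y0.00

viewBox `0 0 151.23 124.52` with mm width/height → 1 unit = 1 mm. Flip: y_m = 124.52 − y_svg.

**Shape 1** — `<path>` quadratic bezier, stroke `#000000` → score (S567, F1635). Control points (SVG): P0=(71.97,107.05), P1=(36.58,115.67), P2=(43.66,104.97); sampled at t=k/8. Machine vertices: (71.97,17.47) → (63.79,15.62) → (56.93,14.37) → (51.40,13.72) → (47.20,13.68) → (44.32,14.24) → (42.77,15.41) → (42.55,17.18) → (43.66,19.55). Open path.

**Shape 2** — `<polyline>` open polyline, stroke `#000000` → score (S567, F1635). Machine vertices: (80.59,100.30) → (141.23,65.76) → (52.27,75.40) → (49.13,86.14) → (33.31,86.74) → (5.92,110.90). Open path.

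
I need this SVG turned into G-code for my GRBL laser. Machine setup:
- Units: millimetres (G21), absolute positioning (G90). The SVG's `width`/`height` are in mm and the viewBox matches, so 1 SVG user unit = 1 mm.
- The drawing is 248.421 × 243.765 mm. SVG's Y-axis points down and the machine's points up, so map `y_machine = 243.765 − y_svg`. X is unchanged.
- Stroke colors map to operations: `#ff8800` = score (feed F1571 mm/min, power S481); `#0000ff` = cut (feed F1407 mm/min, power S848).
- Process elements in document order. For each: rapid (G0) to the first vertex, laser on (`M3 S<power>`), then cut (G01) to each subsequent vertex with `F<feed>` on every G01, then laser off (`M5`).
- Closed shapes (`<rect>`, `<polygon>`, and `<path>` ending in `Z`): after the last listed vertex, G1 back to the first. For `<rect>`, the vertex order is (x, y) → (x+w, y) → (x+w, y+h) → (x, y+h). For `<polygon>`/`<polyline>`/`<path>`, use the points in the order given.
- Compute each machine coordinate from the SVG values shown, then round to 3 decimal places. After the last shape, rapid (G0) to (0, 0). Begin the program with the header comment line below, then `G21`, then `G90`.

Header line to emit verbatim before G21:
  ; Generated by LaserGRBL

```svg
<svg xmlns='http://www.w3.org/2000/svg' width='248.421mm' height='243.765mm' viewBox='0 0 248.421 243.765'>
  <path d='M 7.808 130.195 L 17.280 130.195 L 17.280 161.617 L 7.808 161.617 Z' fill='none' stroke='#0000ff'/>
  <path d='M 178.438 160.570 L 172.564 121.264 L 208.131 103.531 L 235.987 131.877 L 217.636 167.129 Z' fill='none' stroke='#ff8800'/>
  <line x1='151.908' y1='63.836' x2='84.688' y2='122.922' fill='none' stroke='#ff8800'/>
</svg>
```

; Generated by LaserGRBL
G21
G90
G0 X7.808 Y113.570
M3 S848
G01 X17.280 Y113.570 F1407
G01 X17.280 Y82.148 F1407
G01 X7.808 Y82.148 F1407
G01 X7.808 Y113.570 F1407
M5
G0 X178.438 Y83.195
M3 S481
G01 X172.564 Y122.501 F1571
G01 X208.131 Y140.234 F1571
G01 X235.987 Y111.888 F1571
G01 X217.636 Y76.636 F1571
G01 X178.438 Y83.195 F1571
M5
G0 X151.908 Y179.929
M3 S481
G01 X84.688 Y120.843 F1571
M5
G0 X0.000 Y0.000

1 u = 1 mm; y_m = 243.765 − y.

[1] `<path>` rectangle, #0000ff→cut S848 F1407: (7.808,113.570) → (17.280,113.570) → (17.280,82.148) → (7.808,82.148) → (7.808,113.570) (closed)

[2] `<path>` regular polygon, #ff8800→score S481 F1571: (178.438,83.195) → (172.564,122.501) → (208.131,140.234) → (235.987,111.888) → (217.636,76.636) → (178.438,83.195) (closed)

[3] `<line>` line segment, #ff8800→score S481 F1571: (151.908,179.929) → (84.688,120.843)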